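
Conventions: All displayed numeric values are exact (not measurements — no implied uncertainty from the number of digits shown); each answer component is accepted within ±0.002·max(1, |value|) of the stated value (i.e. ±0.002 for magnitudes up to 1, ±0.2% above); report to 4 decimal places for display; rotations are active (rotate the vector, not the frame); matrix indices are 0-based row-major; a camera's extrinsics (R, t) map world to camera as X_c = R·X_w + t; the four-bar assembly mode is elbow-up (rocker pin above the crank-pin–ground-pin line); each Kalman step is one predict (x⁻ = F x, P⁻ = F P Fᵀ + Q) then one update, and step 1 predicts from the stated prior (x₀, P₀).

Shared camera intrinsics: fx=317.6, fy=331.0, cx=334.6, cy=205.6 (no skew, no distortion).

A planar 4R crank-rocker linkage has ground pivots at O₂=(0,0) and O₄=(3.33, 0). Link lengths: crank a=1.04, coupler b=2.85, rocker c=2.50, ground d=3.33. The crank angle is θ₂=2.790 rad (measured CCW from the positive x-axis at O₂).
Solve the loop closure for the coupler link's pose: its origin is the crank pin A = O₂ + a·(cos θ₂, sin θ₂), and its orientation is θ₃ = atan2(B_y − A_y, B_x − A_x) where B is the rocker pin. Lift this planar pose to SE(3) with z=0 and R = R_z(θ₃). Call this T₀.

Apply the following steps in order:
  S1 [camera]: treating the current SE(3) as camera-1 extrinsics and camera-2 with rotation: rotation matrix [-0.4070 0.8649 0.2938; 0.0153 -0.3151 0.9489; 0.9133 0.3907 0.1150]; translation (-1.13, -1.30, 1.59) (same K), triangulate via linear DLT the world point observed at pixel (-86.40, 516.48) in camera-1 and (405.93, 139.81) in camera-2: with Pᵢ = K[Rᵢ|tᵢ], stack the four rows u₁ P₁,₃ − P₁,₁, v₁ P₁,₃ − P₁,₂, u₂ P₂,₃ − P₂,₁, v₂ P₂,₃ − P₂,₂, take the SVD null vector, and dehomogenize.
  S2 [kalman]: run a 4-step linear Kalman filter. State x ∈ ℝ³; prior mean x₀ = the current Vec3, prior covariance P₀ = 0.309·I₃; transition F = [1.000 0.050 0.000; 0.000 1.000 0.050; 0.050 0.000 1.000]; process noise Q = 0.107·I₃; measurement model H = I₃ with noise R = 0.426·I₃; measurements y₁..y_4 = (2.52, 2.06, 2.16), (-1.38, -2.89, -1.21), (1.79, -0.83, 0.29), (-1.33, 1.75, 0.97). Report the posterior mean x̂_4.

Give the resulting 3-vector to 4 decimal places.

result = (-0.0723, 0.4070, 0.6522)

source (fourbar_fk): coupler pose = R=[0.8770 -0.4805 0.0000; 0.4805 0.8770 0.0000; 0.0000 0.0000 1.0000], t=(-0.9764, 0.3582, 0.0000)
after S1 (triangulate): (-0.2886, 1.2146, 1.3678)
after S2 (kf_track): (-0.0723, 0.4070, 0.6522)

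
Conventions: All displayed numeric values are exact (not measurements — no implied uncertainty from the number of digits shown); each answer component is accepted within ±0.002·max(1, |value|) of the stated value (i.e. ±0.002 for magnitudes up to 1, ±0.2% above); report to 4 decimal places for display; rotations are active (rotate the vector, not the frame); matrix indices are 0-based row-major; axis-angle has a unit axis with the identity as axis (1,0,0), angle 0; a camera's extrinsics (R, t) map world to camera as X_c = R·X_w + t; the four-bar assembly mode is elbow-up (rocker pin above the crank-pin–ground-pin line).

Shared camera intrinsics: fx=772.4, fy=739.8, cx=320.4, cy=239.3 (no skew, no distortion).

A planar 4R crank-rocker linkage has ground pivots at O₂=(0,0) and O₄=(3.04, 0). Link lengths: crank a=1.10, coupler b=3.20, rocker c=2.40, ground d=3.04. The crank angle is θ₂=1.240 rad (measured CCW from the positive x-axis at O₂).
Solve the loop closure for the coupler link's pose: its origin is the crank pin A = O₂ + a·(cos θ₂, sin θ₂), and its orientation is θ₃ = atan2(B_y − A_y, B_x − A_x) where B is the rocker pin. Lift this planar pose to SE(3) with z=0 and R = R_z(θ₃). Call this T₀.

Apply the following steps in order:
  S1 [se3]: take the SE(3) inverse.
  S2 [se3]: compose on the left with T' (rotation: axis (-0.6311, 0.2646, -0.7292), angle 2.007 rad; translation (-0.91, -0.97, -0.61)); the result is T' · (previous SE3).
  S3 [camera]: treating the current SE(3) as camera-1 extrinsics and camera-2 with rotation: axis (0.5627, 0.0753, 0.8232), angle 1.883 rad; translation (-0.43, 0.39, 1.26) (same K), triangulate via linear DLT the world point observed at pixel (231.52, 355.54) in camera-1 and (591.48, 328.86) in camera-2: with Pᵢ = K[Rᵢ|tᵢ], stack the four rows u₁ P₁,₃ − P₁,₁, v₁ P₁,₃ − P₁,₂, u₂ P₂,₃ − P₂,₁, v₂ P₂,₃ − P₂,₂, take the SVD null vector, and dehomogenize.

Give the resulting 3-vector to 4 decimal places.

result = (0.6393, -0.2041, 1.5419)

source (fourbar_fk): coupler pose = R=[0.9067 -0.4218 0.0000; 0.4218 0.9067 0.0000; 0.0000 0.0000 1.0000], t=(0.3573, 1.0404, 0.0000)
after S1 (invert_se3): R=[0.9067 0.4218 0.0000; -0.4218 0.9067 0.0000; 0.0000 0.0000 1.0000], t=(-0.7627, -0.7926, 0.0000)
after S2 (compose_se3): R=[-0.0480 0.4446 0.8944; -0.6784 -0.6717 0.2975; 0.7331 -0.5925 0.3338], t=(-1.3554, -0.0288, -0.2555)
after S3 (triangulate): (0.6393, -0.2041, 1.5419)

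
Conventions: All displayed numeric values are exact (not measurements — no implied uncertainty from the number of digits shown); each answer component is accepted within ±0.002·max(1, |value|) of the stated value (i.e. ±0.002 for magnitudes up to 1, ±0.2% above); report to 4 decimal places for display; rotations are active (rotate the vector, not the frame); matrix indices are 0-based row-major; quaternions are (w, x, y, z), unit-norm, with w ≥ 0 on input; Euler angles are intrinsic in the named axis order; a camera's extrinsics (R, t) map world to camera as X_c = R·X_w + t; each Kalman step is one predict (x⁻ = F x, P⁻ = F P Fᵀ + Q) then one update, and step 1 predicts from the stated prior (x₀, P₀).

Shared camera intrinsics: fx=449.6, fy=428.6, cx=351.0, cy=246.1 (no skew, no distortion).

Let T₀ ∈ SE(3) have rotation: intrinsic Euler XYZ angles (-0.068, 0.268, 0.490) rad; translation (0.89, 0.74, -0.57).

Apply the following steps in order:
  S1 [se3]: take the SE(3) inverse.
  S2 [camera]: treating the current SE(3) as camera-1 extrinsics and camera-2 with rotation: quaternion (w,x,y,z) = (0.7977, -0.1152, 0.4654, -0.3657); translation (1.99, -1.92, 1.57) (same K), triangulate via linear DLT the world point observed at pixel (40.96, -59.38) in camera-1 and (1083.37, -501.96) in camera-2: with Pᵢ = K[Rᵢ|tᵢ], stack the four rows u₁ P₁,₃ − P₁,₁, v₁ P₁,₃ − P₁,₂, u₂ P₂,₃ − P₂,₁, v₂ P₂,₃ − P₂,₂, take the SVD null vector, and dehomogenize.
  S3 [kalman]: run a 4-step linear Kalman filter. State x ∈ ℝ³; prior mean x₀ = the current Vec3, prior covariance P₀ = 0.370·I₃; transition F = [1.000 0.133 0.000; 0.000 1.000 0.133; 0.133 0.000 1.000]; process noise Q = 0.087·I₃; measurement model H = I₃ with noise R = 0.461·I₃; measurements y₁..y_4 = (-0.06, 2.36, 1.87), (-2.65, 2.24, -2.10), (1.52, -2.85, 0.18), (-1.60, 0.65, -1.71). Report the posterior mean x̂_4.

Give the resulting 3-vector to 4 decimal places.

result = (-0.5855, 0.0484, -0.6928)

after S1 (invert_se3): R=[0.8508 0.4537 -0.2651; -0.4538 0.8888 0.0644; 0.2648 0.0655 0.9621], t=(-1.2441, -0.2171, 0.2642)
after S2 (triangulate): (0.8921, -0.4564, 0.9228)
after S3 (kf_track): (-0.5855, 0.0484, -0.6928)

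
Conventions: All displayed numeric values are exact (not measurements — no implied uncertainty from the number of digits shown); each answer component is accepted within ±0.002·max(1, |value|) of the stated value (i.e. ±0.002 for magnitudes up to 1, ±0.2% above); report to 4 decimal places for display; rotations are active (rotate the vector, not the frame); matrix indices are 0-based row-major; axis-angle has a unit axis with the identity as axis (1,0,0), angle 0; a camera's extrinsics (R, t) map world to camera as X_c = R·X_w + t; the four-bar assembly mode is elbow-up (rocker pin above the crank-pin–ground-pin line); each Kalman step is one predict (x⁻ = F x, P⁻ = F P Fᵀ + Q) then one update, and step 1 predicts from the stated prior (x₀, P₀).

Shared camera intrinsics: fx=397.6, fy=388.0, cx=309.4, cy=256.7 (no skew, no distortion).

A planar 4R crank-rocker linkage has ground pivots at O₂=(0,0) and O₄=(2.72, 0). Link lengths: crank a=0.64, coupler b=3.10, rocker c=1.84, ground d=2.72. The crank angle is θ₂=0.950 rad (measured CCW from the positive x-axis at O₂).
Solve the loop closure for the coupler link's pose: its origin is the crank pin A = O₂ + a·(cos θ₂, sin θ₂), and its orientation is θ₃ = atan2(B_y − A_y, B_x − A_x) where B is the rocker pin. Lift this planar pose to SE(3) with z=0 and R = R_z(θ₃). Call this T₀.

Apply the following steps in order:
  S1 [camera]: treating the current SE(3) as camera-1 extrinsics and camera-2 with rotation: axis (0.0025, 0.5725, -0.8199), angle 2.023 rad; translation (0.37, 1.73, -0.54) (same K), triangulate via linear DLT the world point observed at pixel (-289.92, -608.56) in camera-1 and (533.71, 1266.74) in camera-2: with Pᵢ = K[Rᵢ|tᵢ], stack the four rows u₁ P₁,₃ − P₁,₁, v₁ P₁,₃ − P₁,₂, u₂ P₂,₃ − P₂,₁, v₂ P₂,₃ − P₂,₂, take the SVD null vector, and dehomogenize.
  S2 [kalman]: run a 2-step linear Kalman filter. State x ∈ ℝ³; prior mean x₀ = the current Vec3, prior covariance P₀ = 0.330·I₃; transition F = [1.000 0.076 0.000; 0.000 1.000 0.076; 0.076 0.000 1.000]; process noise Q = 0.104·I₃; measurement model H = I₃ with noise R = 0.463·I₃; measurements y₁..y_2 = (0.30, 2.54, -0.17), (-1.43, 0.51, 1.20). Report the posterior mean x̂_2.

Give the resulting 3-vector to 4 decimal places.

source (fourbar_fk): coupler pose = R=[0.9146 -0.4044 0.0000; 0.4044 0.9146 0.0000; 0.0000 0.0000 1.0000], t=(0.3723, 0.5206, 0.0000)
after S1 (triangulate): (-1.3934, -0.8538, 0.3694)
after S2 (kf_track): (-0.8747, 0.7014, 0.5252)

result = (-0.8747, 0.7014, 0.5252)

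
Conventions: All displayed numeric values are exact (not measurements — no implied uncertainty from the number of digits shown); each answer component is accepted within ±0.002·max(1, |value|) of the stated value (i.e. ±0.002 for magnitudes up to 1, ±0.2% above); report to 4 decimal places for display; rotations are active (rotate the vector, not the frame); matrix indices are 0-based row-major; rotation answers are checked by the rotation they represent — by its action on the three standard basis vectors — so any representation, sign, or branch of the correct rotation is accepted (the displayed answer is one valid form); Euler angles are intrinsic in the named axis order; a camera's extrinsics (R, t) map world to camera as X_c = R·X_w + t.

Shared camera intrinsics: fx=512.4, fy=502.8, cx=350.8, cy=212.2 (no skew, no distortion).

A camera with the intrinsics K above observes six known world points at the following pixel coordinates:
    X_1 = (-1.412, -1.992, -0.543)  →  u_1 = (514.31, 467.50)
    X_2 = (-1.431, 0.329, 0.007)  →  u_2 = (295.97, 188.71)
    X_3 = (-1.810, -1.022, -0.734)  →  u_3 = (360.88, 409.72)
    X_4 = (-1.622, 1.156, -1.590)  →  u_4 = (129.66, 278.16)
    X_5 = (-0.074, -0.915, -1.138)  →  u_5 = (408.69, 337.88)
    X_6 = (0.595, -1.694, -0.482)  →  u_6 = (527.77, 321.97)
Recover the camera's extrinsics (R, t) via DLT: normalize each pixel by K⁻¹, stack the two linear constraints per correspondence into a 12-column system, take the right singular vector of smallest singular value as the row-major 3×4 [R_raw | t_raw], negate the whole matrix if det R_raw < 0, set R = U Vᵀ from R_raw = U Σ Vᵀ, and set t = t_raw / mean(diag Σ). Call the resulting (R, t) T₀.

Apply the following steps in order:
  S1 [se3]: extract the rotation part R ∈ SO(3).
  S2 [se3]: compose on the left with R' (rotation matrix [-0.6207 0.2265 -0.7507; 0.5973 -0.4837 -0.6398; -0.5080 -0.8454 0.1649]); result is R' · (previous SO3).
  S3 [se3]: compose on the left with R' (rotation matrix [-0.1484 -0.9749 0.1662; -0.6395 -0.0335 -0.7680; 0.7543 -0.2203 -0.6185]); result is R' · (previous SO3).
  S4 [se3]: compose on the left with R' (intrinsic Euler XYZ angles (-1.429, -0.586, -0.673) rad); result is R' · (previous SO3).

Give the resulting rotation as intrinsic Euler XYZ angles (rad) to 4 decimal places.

rotation (euler_xyz) = (2.1262, -0.3257, -0.1175)

source (pnp_recover): camera pose = R=[0.4504 -0.7403 0.4991; -0.1653 -0.6185 -0.7682; 0.8774 0.2635 -0.4009], t=(0.4900, -0.1999, 4.8602)
after S1 (rot_of_se3): [0.4504 -0.7403 0.4991; -0.1653 -0.6185 -0.7682; 0.8774 0.2635 -0.4009]
after S2 (compose_so3): [-0.9756 0.1215 -0.1828; -0.2124 -0.3116 0.9262; 0.0556 0.9424 0.3298]
after S3 (compose_so3): [0.3611 0.4423 -0.8210; 0.5884 -0.7911 -0.1674; -0.7235 -0.4226 -0.5459]
after S4 (compose_so3): [0.9409 0.1110 -0.3199; -0.2082 -0.5555 -0.8050; -0.2671 0.8240 -0.4996]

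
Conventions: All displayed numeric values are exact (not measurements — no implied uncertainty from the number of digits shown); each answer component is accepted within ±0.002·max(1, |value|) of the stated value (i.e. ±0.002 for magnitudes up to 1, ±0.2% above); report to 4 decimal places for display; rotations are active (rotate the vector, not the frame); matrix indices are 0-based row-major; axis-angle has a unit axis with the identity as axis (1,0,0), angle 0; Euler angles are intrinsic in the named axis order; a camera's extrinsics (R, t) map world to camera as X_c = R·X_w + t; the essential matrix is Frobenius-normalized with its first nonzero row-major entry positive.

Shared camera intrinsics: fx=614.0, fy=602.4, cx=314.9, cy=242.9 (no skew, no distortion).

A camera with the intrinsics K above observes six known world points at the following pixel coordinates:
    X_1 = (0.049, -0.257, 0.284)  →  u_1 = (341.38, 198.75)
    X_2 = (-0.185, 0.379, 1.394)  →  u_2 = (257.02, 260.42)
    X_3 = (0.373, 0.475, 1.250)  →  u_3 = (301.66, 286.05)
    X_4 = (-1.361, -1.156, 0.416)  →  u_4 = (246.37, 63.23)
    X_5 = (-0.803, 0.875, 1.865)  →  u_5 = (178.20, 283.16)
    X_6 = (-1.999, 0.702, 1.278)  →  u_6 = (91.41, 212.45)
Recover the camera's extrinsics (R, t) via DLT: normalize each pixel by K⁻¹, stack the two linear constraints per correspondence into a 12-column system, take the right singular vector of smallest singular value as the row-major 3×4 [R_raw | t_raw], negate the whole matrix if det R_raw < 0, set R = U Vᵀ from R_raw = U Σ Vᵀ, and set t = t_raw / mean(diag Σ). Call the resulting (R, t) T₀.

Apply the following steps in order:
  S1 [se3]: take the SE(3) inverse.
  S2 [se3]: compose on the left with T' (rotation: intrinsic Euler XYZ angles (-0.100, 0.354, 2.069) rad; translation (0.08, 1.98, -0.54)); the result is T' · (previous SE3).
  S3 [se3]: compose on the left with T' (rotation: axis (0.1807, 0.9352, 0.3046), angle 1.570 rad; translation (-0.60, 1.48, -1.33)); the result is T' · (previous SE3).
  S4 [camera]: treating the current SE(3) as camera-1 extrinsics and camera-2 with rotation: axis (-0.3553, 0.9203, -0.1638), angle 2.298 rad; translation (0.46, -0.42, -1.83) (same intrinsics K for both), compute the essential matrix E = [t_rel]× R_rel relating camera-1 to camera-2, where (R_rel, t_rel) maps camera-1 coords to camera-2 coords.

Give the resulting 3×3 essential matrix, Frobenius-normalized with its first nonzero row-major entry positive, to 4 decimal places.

source (pnp_recover): camera pose = R=[0.8227 -0.2986 -0.4838; 0.4246 0.8886 0.1735; 0.3781 -0.3482 0.8578], t=(0.2900, -0.3002, 5.9022)
after S1 (invert_se3): R=[0.8227 0.4246 0.3781; -0.2986 0.8886 -0.3482; -0.4838 0.1735 0.8578], t=(-2.3427, 2.4084, -4.8704)
after S2 (compose_se3): R=[-0.2904 -0.8623 0.4148; 0.8202 -0.0011 0.5720; -0.4928 0.5063 0.7076], t=(-2.5428, -1.6344, -4.4217)
after S3 (compose_se3): R=[-0.6090 0.4727 0.6369; 0.5287 -0.3566 0.7703; 0.5912 0.8058 -0.0328], t=(-4.8413, -1.6130, -0.2657)
after S4 (essential): [0.3001 -0.4568 -0.0973; -0.1590 0.0146 0.6357; 0.1831 -0.4023 0.2585]

matrix = [0.3001 -0.4568 -0.0973; -0.1590 0.0146 0.6357; 0.1831 -0.4023 0.2585]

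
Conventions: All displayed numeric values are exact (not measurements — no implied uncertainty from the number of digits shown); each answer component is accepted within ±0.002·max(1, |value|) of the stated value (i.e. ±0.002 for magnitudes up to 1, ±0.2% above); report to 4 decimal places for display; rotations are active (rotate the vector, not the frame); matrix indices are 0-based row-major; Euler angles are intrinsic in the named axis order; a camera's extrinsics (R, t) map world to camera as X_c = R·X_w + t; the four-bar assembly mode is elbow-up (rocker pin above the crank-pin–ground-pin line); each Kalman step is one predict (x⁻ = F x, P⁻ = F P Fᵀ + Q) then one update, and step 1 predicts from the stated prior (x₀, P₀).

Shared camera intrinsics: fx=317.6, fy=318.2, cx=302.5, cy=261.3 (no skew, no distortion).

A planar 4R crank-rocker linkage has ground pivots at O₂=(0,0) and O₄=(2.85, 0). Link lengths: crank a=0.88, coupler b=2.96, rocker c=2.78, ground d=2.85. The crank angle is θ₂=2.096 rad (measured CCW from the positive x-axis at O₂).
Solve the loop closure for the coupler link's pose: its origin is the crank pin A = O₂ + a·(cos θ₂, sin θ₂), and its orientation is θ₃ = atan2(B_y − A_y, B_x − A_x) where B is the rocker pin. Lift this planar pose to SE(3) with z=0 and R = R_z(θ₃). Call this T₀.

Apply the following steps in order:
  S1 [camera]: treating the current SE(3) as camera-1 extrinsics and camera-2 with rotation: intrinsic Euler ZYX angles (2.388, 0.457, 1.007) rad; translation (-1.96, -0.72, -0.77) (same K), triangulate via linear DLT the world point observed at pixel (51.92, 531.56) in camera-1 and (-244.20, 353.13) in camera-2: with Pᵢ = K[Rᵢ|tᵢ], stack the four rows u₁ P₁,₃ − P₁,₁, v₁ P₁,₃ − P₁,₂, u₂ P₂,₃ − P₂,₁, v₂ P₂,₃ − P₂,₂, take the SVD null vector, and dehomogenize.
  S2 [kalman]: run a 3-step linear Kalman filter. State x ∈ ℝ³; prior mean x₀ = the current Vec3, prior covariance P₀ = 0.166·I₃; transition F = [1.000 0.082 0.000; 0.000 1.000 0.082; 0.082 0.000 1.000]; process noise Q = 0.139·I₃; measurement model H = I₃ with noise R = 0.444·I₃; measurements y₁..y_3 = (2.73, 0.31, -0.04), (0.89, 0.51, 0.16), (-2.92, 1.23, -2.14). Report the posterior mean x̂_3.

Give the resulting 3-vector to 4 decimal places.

source (fourbar_fk): coupler pose = R=[0.7827 -0.6224 0.0000; 0.6224 0.7827 0.0000; 0.0000 0.0000 1.0000], t=(-0.4412, 0.7614, 0.0000)
after S1 (triangulate): (-0.2824, 1.1295, 1.7304)
after S2 (kf_track): (-0.6887, 0.8827, -0.5189)

result = (-0.6887, 0.8827, -0.5189)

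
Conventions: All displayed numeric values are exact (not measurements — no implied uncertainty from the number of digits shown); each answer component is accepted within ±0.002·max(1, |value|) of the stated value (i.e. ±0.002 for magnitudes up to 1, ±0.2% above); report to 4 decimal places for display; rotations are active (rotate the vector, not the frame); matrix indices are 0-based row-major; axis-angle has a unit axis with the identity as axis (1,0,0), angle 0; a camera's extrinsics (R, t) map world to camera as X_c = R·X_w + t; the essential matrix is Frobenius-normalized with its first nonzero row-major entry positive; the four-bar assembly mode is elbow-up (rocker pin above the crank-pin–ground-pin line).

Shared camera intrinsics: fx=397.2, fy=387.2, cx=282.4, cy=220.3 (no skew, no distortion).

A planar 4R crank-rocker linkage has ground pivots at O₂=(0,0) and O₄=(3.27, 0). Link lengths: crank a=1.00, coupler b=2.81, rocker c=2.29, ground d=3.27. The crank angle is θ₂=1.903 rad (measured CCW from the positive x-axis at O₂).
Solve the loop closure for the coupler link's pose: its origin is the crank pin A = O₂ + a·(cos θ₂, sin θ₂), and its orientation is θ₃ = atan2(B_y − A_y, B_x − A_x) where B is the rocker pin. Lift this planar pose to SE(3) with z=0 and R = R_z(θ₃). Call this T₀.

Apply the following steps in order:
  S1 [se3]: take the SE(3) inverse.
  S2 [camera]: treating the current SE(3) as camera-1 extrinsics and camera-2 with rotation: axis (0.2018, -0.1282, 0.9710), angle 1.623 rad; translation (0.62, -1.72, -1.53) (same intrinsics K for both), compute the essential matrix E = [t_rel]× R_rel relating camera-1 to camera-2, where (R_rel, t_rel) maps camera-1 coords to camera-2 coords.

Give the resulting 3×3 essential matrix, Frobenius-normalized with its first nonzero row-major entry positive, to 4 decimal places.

source (fourbar_fk): coupler pose = R=[0.9190 -0.3943 0.0000; 0.3943 0.9190 0.0000; 0.0000 0.0000 1.0000], t=(-0.3261, 0.9453, 0.0000)
after S1 (invert_se3): R=[0.9190 0.3943 0.0000; -0.3943 0.9190 0.0000; 0.0000 0.0000 1.0000], t=(-0.0731, -0.9973, 0.0000)
after S2 (essential): [0.1760 -0.1345 -0.6659; 0.2000 0.3827 0.0480; -0.2978 -0.4741 0.0724]

matrix = [0.1760 -0.1345 -0.6659; 0.2000 0.3827 0.0480; -0.2978 -0.4741 0.0724]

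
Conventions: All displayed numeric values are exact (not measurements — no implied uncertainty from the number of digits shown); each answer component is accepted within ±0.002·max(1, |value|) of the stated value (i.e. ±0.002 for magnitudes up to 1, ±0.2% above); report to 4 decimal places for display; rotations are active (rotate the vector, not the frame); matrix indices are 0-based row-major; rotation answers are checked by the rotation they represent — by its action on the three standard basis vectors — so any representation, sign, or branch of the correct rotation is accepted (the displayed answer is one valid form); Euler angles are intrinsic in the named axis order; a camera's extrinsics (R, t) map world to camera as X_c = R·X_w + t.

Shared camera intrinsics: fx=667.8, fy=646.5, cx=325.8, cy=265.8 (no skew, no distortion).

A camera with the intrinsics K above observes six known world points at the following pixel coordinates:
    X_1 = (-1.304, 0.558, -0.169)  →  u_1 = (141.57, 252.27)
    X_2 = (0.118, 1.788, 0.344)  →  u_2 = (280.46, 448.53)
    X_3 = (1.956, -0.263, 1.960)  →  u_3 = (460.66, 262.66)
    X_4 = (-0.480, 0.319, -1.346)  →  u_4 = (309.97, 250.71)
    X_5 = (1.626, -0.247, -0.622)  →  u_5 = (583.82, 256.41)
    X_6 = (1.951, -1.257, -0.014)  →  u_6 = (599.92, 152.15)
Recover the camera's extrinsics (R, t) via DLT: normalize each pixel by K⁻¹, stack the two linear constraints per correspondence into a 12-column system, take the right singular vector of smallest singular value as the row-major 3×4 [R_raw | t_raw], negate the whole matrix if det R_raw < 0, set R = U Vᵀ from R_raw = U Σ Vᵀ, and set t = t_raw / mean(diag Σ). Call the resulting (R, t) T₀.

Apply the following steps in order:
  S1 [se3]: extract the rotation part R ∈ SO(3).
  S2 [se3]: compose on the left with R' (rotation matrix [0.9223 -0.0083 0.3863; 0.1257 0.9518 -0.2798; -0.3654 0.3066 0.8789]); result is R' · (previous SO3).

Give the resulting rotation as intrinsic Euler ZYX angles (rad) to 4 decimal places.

source (pnp_recover): camera pose = R=[0.9291 -0.2647 -0.2582; 0.2700 0.9627 -0.0155; 0.2527 -0.0553 0.9660], t=(0.0999, -0.2800, 4.9311)
after S1 (rot_of_se3): [0.9291 -0.2647 -0.2582; 0.2700 0.9627 -0.0155; 0.2527 -0.0553 0.9660]
after S2 (compose_so3): [0.9523 -0.2735 0.1351; 0.3031 0.8985 -0.3175; -0.0346 0.3433 0.9386]

rotation (euler_zyx) = (0.3081, 0.0346, 0.3506)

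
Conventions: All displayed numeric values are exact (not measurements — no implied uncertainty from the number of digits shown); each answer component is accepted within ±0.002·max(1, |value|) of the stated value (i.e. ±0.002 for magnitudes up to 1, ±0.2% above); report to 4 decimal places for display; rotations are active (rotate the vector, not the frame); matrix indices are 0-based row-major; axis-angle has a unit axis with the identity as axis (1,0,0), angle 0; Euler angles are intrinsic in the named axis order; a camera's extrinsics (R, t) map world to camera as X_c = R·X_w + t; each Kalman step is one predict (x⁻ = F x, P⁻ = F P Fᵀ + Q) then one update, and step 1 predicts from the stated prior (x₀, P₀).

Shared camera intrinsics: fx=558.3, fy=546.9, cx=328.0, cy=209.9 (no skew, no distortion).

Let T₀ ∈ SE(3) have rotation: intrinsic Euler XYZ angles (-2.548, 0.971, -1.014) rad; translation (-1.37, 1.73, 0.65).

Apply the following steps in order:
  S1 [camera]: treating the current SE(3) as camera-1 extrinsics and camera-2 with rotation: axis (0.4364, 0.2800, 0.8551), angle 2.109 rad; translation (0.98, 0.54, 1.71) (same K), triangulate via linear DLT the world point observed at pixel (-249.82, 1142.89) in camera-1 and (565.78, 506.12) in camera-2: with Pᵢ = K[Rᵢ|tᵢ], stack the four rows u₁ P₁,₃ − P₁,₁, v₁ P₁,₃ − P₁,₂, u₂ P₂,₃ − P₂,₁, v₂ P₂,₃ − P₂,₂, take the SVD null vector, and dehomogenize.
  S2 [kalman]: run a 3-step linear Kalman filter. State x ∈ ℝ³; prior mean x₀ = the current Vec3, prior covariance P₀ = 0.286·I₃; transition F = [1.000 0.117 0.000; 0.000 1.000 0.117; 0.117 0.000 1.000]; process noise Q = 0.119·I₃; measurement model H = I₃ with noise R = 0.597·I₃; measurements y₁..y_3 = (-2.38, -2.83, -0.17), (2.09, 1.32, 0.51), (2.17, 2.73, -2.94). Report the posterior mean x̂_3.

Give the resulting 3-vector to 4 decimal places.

after S1 (triangulate): (0.5685, 0.0487, -0.0064)
after S2 (kf_track): (1.0088, 0.8861, -0.8040)

result = (1.0088, 0.8861, -0.8040)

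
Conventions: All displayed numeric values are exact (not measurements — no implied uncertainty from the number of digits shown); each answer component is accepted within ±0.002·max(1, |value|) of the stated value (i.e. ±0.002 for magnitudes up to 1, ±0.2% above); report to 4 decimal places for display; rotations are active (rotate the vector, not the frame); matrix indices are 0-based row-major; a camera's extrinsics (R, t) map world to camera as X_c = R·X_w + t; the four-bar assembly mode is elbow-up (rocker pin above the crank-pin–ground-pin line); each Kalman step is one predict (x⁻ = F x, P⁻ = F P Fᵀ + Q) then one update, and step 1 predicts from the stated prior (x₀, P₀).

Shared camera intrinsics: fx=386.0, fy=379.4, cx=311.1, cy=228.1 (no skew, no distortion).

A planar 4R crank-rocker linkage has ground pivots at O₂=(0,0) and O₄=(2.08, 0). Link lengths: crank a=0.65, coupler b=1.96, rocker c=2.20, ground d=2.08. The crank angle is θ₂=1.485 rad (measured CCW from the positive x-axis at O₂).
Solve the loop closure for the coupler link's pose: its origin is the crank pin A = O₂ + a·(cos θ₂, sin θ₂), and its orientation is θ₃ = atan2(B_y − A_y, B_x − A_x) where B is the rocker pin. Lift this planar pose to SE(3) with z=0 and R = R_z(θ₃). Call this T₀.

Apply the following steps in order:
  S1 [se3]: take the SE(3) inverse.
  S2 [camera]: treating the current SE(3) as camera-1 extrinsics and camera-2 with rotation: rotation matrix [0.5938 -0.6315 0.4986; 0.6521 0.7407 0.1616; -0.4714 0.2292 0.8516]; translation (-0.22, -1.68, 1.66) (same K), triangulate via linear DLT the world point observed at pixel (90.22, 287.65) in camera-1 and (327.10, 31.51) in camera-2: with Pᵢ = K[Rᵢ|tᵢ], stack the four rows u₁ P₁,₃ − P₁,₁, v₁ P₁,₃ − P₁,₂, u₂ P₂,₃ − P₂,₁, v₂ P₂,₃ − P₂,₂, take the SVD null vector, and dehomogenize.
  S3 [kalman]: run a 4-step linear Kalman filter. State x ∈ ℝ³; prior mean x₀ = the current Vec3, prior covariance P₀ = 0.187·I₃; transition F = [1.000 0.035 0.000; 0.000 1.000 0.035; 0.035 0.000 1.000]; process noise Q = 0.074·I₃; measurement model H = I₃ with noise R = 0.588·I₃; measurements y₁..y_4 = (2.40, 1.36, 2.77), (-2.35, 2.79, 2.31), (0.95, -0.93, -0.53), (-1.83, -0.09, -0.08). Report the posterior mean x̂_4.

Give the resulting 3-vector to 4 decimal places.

result = (-0.6511, 0.4214, 0.9042)

source (fourbar_fk): coupler pose = R=[0.6785 -0.7346 0.0000; 0.7346 0.6785 0.0000; 0.0000 0.0000 1.0000], t=(0.0557, 0.6476, 0.0000)
after S1 (invert_se3): R=[0.6785 0.7346 0.0000; -0.7346 0.6785 -0.0000; 0.0000 0.0000 1.0000], t=(-0.5135, -0.3985, 0.0000)
after S2 (triangulate): (-0.8925, 0.0566, 1.8830)
after S3 (kf_track): (-0.6511, 0.4214, 0.9042)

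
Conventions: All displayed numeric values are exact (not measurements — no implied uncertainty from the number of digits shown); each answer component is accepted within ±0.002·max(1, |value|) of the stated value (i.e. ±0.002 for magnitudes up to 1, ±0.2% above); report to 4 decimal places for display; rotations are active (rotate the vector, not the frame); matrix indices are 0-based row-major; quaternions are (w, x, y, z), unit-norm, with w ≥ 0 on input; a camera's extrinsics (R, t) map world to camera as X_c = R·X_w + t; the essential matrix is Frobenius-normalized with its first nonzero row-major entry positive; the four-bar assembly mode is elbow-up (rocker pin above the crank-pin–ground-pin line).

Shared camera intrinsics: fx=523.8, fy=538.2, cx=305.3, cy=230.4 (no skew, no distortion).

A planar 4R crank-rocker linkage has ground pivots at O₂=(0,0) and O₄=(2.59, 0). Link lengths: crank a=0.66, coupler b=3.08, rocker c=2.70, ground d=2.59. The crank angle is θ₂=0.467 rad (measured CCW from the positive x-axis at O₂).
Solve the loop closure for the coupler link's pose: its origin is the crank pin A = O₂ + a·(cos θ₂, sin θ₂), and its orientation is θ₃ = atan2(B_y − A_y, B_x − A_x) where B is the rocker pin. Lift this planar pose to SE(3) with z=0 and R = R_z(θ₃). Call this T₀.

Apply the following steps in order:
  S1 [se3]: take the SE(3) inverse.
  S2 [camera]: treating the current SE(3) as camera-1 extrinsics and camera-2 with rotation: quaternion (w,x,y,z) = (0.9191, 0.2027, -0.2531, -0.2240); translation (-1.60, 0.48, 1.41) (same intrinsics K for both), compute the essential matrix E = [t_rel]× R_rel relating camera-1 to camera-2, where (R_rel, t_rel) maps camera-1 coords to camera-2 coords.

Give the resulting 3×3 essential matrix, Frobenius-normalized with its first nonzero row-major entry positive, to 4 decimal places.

source (fourbar_fk): coupler pose = R=[0.6260 -0.7798 0.0000; 0.7798 0.6260 0.0000; 0.0000 0.0000 1.0000], t=(0.5893, 0.2971, 0.0000)
after S1 (invert_se3): R=[0.6260 0.7798 0.0000; -0.7798 0.6260 -0.0000; 0.0000 0.0000 1.0000], t=(-0.6006, 0.2736, 0.0000)
after S2 (essential): [0.1016 0.5422 -0.2657; -0.6484 0.2389 0.0520; 0.2136 0.2653 -0.1700]

matrix = [0.1016 0.5422 -0.2657; -0.6484 0.2389 0.0520; 0.2136 0.2653 -0.1700]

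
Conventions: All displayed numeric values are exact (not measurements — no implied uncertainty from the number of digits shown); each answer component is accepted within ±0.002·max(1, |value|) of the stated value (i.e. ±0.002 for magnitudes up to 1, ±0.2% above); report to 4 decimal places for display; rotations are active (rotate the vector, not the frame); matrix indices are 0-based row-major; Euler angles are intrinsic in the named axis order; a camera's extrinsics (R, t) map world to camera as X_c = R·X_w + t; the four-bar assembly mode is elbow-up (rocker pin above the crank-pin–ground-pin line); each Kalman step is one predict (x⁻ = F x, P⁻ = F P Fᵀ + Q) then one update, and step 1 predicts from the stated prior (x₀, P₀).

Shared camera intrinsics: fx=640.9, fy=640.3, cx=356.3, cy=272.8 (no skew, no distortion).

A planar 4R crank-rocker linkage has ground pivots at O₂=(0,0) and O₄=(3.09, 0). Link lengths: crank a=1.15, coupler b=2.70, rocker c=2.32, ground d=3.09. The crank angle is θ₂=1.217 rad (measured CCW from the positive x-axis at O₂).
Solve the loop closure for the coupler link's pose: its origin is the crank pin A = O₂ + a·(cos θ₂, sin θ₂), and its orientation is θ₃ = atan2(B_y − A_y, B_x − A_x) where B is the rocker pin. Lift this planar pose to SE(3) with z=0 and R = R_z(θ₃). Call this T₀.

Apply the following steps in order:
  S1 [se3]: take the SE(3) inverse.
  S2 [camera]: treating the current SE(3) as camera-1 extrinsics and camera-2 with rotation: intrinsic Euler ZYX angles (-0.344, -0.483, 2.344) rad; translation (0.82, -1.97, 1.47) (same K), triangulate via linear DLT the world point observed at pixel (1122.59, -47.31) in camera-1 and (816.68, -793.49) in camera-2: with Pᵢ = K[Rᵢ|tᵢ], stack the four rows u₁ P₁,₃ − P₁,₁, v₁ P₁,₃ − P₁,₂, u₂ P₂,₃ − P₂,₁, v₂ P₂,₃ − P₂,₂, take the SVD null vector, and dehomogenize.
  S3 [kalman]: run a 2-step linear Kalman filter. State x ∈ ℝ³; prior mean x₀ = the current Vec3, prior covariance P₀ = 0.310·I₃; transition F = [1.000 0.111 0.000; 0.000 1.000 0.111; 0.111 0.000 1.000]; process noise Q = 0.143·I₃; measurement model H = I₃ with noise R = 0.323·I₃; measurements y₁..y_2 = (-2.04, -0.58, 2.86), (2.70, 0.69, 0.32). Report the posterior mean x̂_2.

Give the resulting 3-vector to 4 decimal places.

source (fourbar_fk): coupler pose = R=[0.8914 -0.4532 0.0000; 0.4532 0.8914 0.0000; 0.0000 0.0000 1.0000], t=(0.3984, 1.0788, 0.0000)
after S1 (invert_se3): R=[0.8914 0.4532 0.0000; -0.4532 0.8914 0.0000; 0.0000 0.0000 1.0000], t=(-0.8441, -0.7810, 0.0000)
after S2 (triangulate): (1.7659, 1.1806, 1.0581)
after S3 (kf_track): (1.1507, 0.5700, 1.2356)

result = (1.1507, 0.5700, 1.2356)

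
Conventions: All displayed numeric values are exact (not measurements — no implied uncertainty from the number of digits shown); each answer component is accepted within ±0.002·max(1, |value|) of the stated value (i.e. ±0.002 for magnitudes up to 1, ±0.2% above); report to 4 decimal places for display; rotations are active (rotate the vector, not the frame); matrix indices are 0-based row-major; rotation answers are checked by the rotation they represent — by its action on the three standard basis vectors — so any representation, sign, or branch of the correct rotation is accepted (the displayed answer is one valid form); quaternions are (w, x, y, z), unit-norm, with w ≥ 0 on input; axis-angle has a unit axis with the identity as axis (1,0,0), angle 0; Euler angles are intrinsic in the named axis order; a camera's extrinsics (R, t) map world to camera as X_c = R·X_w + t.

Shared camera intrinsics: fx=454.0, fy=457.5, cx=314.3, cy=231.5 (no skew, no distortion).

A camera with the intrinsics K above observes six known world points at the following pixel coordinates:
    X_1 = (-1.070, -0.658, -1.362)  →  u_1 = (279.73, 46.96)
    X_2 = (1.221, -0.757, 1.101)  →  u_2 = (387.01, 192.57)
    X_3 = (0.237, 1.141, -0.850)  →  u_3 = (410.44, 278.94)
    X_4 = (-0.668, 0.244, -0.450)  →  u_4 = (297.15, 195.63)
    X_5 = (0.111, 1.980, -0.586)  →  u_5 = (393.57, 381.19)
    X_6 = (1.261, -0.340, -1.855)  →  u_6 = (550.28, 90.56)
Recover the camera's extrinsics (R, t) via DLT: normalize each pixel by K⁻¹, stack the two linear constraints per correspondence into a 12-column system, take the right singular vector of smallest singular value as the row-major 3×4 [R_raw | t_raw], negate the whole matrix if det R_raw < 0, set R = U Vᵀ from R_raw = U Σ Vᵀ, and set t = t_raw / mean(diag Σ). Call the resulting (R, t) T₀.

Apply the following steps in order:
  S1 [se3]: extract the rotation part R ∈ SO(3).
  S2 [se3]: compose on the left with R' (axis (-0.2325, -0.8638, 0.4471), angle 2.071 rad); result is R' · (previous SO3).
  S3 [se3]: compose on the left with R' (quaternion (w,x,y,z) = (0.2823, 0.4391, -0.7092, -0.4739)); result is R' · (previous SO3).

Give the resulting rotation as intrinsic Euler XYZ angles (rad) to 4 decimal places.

rotation (euler_xyz) = (-1.6918, 1.2566, -2.6426)

source (pnp_recover): camera pose = R=[0.9461 0.0411 -0.3214; 0.0806 0.9309 0.3563; 0.3138 -0.3630 0.8774], t=(0.3100, -0.3600, 5.1202)
after S1 (rot_of_se3): [0.9461 0.0411 -0.3214; 0.0806 0.9309 0.3563; 0.3138 -0.3630 0.8774]
after S2 (compose_so3): [-0.6719 0.2260 -0.7053; 0.5873 0.7428 -0.3215; 0.4513 -0.6302 -0.6318]
after S3 (compose_so3): [-0.2714 0.1479 0.9510; 0.8867 -0.3458 0.3068; 0.3742 0.9266 -0.0373]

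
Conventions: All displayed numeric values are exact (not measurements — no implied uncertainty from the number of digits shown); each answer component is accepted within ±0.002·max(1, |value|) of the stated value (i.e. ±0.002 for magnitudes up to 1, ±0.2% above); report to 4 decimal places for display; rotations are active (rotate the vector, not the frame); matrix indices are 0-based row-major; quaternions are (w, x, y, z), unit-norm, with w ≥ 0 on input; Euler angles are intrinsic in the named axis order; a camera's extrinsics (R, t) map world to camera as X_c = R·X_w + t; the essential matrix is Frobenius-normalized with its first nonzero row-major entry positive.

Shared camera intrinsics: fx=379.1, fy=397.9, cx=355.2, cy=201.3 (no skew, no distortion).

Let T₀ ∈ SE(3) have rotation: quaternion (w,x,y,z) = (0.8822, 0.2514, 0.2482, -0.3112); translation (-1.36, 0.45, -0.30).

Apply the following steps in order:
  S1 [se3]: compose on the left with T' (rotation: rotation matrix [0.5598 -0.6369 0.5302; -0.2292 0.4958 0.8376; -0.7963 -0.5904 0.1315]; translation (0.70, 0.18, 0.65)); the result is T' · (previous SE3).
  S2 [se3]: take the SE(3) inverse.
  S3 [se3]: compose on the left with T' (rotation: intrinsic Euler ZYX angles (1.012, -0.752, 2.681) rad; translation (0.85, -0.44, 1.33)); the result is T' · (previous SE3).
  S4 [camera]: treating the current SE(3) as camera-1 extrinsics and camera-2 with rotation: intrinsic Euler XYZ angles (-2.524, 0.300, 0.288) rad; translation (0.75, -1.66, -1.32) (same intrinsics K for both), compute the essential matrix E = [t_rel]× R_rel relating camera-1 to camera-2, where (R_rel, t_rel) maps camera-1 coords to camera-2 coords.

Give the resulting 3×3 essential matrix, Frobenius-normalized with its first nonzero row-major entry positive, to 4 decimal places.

matrix = [0.5101 -0.4603 -0.0890; 0.4638 0.5167 -0.1168; 0.0611 -0.1430 -0.0073]

after S1 (compose_se3): R=[0.3374 0.0975 0.9363; -0.8649 0.4248 0.2675; -0.3716 -0.9000 0.2277], t=(-0.5069, 0.4636, 1.4279)
after S2 (invert_se3): R=[0.3374 -0.8649 -0.3716; 0.0975 0.4248 -0.9000; 0.9363 0.2675 0.2277], t=(1.1026, 1.1376, 0.0255)
after S3 (compose_se3): R=[0.8456 0.1069 -0.5230; 0.4027 -0.7709 0.4935; -0.3504 -0.6279 -0.6950], t=(1.9758, -0.5831, 2.4358)
after S4 (essential): [0.5101 -0.4603 -0.0890; 0.4638 0.5167 -0.1168; 0.0611 -0.1430 -0.0073]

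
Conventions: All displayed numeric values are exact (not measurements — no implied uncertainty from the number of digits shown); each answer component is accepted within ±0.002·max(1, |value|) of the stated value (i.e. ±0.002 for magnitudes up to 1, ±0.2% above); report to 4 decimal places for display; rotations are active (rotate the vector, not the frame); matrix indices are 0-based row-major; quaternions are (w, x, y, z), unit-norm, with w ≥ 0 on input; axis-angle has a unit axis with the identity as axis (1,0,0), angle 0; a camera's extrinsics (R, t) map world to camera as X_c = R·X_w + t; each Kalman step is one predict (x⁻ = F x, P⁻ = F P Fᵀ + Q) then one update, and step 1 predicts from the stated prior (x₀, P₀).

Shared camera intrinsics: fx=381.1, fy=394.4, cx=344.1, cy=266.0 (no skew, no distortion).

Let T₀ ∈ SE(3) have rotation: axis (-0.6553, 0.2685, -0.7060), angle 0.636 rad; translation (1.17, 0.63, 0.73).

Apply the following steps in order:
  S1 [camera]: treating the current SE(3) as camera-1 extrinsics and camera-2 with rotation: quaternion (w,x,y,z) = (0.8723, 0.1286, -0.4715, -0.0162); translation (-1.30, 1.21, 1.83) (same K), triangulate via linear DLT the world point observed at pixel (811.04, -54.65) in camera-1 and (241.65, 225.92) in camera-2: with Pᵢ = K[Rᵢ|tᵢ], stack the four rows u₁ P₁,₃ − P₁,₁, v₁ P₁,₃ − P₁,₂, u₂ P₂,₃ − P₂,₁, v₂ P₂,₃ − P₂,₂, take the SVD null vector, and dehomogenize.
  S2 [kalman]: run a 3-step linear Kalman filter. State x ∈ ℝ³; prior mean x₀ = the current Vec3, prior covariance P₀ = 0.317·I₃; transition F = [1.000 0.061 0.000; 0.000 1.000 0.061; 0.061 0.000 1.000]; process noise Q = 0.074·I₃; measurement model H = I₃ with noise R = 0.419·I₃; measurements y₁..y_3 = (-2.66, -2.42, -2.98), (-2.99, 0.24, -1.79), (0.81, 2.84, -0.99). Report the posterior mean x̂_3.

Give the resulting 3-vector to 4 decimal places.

after S1 (triangulate): (0.8915, -1.3672, -0.1139)
after S2 (kf_track): (-0.8026, 0.2847, -1.3765)

result = (-0.8026, 0.2847, -1.3765)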